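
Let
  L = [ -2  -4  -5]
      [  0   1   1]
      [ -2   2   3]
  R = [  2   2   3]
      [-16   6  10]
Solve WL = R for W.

W = [[-1, -2, 0], [2, 2, 6]]

L is on the right of W, so right-multiply by L⁻¹: W = RL⁻¹.
L has determinant -4; L⁻¹ = [[-1/4, -1/2, -1/4], [1/2, 4, -1/2], [-1/2, -3, 1/2]].
W = RL⁻¹ = [[2, 2, 3], [-16, 6, 10]] · [[-1/4, -1/2, -1/4], [1/2, 4, -1/2], [-1/2, -3, 1/2]] = [[-1, -2, 0], [2, 2, 6]].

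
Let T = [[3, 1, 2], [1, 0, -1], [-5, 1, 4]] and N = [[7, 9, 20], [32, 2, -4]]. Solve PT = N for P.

Right-multiplying both sides by T⁻¹ gives P = NT⁻¹.
det T = 6, so T⁻¹ = [[1/6, -1/3, -1/6], [1/6, 11/3, 5/6], [1/6, -4/3, -1/6]].
P = NT⁻¹ = [[7, 9, 20], [32, 2, -4]] · [[1/6, -1/3, -1/6], [1/6, 11/3, 5/6], [1/6, -4/3, -1/6]] = [[6, 4, 3], [5, 2, -3]].

P = [[6, 4, 3], [5, 2, -3]]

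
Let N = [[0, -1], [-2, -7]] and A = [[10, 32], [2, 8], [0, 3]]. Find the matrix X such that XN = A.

Right-multiplying both sides by N⁻¹ gives X = AN⁻¹.
det N = -2, so N⁻¹ = [[7/2, -1/2], [-1, 0]].
X = AN⁻¹ = [[10, 32], [2, 8], [0, 3]] · [[7/2, -1/2], [-1, 0]] = [[3, -5], [-1, -1], [-3, 0]].

X = [[3, -5], [-1, -1], [-3, 0]]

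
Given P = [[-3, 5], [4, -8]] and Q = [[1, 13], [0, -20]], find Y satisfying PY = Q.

P is on the left of Y, so left-multiply by P⁻¹: Y = P⁻¹Q.
P has determinant 4; P⁻¹ = [[-2, -5/4], [-1, -3/4]].
Y = P⁻¹Q = [[-2, -5/4], [-1, -3/4]] · [[1, 13], [0, -20]] = [[-2, -1], [-1, 2]].

Y = [[-2, -1], [-1, 2]]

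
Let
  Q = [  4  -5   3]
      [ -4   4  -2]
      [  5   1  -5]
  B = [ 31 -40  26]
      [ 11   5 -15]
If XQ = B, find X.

Q is on the right of X, so right-multiply by Q⁻¹: X = BQ⁻¹.
Q has determinant 6; Q⁻¹ = [[-3, -11/3, -1/3], [-5, -35/6, -2/3], [-4, -29/6, -2/3]].
X = BQ⁻¹ = [[31, -40, 26], [11, 5, -15]] · [[-3, -11/3, -1/3], [-5, -35/6, -2/3], [-4, -29/6, -2/3]] = [[3, -6, -1], [2, 3, 3]].

X = [[3, -6, -1], [2, 3, 3]]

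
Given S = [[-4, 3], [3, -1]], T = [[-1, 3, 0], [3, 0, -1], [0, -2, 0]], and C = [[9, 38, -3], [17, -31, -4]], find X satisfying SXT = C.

X = S⁻¹CT⁻¹ (apply S⁻¹ on the left and T⁻¹ on the right).
det S = -5, so S⁻¹ = [[1/5, 3/5], [3/5, 4/5]].
det T = 2; the adjugate gives T⁻¹ = [[-1, 0, -3/2], [0, 0, -1/2], [-3, -1, -9/2]].
S⁻¹C = [[12, -11, -3], [19, -2, -5]].
X = (S⁻¹C)T⁻¹ = [[-3, 3, 1], [-4, 5, -5]].

X = [[-3, 3, 1], [-4, 5, -5]]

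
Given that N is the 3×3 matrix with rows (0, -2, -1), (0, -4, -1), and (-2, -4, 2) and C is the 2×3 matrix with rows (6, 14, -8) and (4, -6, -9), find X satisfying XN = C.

Right-multiplying both sides by N⁻¹ gives X = CN⁻¹.
N has determinant 4; N⁻¹ = [[-3, 2, -1/2], [1/2, -1/2, 0], [-2, 1, 0]].
X = CN⁻¹ = [[6, 14, -8], [4, -6, -9]] · [[-3, 2, -1/2], [1/2, -1/2, 0], [-2, 1, 0]] = [[5, -3, -3], [3, 2, -2]].

X = [[5, -3, -3], [3, 2, -2]]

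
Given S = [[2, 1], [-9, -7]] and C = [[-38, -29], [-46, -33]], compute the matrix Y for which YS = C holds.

Y = [[-1, 4], [-5, 4]]

S is on the right of Y, so right-multiply by S⁻¹: Y = CS⁻¹.
S has determinant -5; S⁻¹ = [[7/5, 1/5], [-9/5, -2/5]].
Y = CS⁻¹ = [[-38, -29], [-46, -33]] · [[7/5, 1/5], [-9/5, -2/5]] = [[-1, 4], [-5, 4]].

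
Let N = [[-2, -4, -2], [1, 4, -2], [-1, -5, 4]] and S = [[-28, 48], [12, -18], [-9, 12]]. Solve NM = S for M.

M = [[0, -6], [5, -6], [4, -6]]

Left-multiplying both sides by N⁻¹ gives M = N⁻¹S.
N has determinant -2; N⁻¹ = [[-3, -13, -8], [1, 5, 3], [1/2, 3, 2]].
M = N⁻¹S = [[-3, -13, -8], [1, 5, 3], [1/2, 3, 2]] · [[-28, 48], [12, -18], [-9, 12]] = [[0, -6], [5, -6], [4, -6]].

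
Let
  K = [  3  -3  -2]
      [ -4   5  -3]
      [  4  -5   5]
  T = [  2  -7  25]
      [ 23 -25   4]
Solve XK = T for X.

Since K sits to the right of X, X = TK⁻¹.
det K = 6; the adjugate gives K⁻¹ = [[5/3, 25/6, 19/6], [4/3, 23/6, 17/6], [0, 1/2, 1/2]].
X = TK⁻¹ = [[2, -7, 25], [23, -25, 4]] · [[5/3, 25/6, 19/6], [4/3, 23/6, 17/6], [0, 1/2, 1/2]] = [[-6, -6, -1], [5, 2, 4]].

X = [[-6, -6, -1], [5, 2, 4]]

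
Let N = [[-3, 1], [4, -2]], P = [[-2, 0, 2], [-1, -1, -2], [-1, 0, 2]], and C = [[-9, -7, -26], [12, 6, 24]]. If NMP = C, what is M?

Left-multiply by N⁻¹ and right-multiply by P⁻¹: M = N⁻¹CP⁻¹.
det N = 2; the adjugate gives N⁻¹ = [[-1, -1/2], [-2, -3/2]].
P has determinant 2; P⁻¹ = [[-1, 0, 1], [2, -1, -3], [-1/2, 0, 1]].
N⁻¹C = [[3, 4, 14], [0, 5, 16]].
M = (N⁻¹C)P⁻¹ = [[-2, -4, 5], [2, -5, 1]].

M = [[-2, -4, 5], [2, -5, 1]]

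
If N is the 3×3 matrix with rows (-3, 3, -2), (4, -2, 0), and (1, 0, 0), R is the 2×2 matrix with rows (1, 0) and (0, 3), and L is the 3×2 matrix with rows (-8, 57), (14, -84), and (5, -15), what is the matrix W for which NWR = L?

W = N⁻¹LR⁻¹ (apply N⁻¹ on the left and R⁻¹ on the right).
det N = -4; the adjugate gives N⁻¹ = [[0, 0, 1], [0, -1/2, 2], [-1/2, -3/4, 3/2]].
R has determinant 3; R⁻¹ = [[1, 0], [0, 1/3]].
N⁻¹L = [[5, -15], [3, 12], [1, 12]].
W = (N⁻¹L)R⁻¹ = [[5, -5], [3, 4], [1, 4]].

W = [[5, -5], [3, 4], [1, 4]]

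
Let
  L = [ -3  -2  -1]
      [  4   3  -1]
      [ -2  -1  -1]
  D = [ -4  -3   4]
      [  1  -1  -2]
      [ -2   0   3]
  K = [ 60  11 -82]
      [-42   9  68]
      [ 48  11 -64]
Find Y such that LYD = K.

Left-multiply by L⁻¹ and right-multiply by D⁻¹: Y = L⁻¹KD⁻¹.
det L = -2; the adjugate gives L⁻¹ = [[2, 1/2, -5/2], [-3, -1/2, 7/2], [-1, -1/2, 1/2]].
D has determinant 1; D⁻¹ = [[-3, 9, 10], [1, -4, -4], [-2, 6, 7]].
L⁻¹K = [[-21, -1, 30], [9, 1, -12], [-15, -10, 16]].
Y = (L⁻¹K)D⁻¹ = [[2, -5, 4], [-2, 5, 2], [3, 1, 2]].

Y = [[2, -5, 4], [-2, 5, 2], [3, 1, 2]]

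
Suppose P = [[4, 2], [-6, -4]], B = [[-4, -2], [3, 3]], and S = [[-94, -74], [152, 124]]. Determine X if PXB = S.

X = [[3, -2], [-1, -5]]

Isolating X: multiply by P⁻¹ from the left and B⁻¹ from the right, so X = P⁻¹SB⁻¹.
det P = -4, so P⁻¹ = [[1, 1/2], [-3/2, -1]].
det B = -6; the adjugate gives B⁻¹ = [[-1/2, -1/3], [1/2, 2/3]].
P⁻¹S = [[-18, -12], [-11, -13]].
X = (P⁻¹S)B⁻¹ = [[3, -2], [-1, -5]].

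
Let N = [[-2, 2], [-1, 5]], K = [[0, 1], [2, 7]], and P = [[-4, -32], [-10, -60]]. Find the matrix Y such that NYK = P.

Left-multiply by N⁻¹ and right-multiply by K⁻¹: Y = N⁻¹PK⁻¹.
N has determinant -8; N⁻¹ = [[-5/8, 1/4], [-1/8, 1/4]].
det K = -2; the adjugate gives K⁻¹ = [[-7/2, 1/2], [1, 0]].
N⁻¹P = [[0, 5], [-2, -11]].
Y = (N⁻¹P)K⁻¹ = [[5, 0], [-4, -1]].

Y = [[5, 0], [-4, -1]]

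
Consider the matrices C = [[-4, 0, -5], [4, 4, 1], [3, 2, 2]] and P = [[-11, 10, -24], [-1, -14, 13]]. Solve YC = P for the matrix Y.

Since C sits to the right of Y, Y = PC⁻¹.
det C = -4; the adjugate gives C⁻¹ = [[-3/2, 5/2, -5], [5/4, -7/4, 4], [1, -2, 4]].
Y = PC⁻¹ = [[-11, 10, -24], [-1, -14, 13]] · [[-3/2, 5/2, -5], [5/4, -7/4, 4], [1, -2, 4]] = [[5, 3, -1], [-3, -4, 1]].

Y = [[5, 3, -1], [-3, -4, 1]]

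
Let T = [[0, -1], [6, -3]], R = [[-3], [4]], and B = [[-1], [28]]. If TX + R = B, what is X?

X = [[3], [-2]]

TX = B − R = [[2], [24]].
Since T multiplies X on the left, X = T⁻¹(B − R).
T has determinant 6; T⁻¹ = [[-1/2, 1/6], [-1, 0]].
X = T⁻¹(B − R) = [[3], [-2]].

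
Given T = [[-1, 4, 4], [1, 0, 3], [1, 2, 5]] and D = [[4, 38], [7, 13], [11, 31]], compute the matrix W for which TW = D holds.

W = [[4, -2], [1, 4], [1, 5]]

Left-multiplying both sides by T⁻¹ gives W = T⁻¹D.
det T = 6; the adjugate gives T⁻¹ = [[-1, -2, 2], [-1/3, -3/2, 7/6], [1/3, 1, -2/3]].
W = T⁻¹D = [[-1, -2, 2], [-1/3, -3/2, 7/6], [1/3, 1, -2/3]] · [[4, 38], [7, 13], [11, 31]] = [[4, -2], [1, 4], [1, 5]].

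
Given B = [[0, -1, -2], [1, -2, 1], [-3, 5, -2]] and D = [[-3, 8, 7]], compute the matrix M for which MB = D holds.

M = [[-4, 3, 2]]

B is on the right of M, so right-multiply by B⁻¹: M = DB⁻¹.
det B = 3, so B⁻¹ = [[-1/3, -4, -5/3], [-1/3, -2, -2/3], [-1/3, 1, 1/3]].
M = DB⁻¹ = [[-3, 8, 7]] · [[-1/3, -4, -5/3], [-1/3, -2, -2/3], [-1/3, 1, 1/3]] = [[-4, 3, 2]].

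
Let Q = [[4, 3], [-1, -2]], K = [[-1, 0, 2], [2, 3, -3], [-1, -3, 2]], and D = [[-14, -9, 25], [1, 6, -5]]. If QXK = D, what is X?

X = [[2, -3, -3], [0, 3, 4]]

Isolating X: multiply by Q⁻¹ from the left and K⁻¹ from the right, so X = Q⁻¹DK⁻¹.
Q has determinant -5; Q⁻¹ = [[2/5, 3/5], [-1/5, -4/5]].
det K = -3; the adjugate gives K⁻¹ = [[1, 2, 2], [1/3, 0, -1/3], [1, 1, 1]].
Q⁻¹D = [[-5, 0, 7], [2, -3, -1]].
X = (Q⁻¹D)K⁻¹ = [[2, -3, -3], [0, 3, 4]].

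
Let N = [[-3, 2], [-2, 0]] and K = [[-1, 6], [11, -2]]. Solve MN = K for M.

M = [[3, -4], [-1, -4]]

N is on the right of M, so right-multiply by N⁻¹: M = KN⁻¹.
det N = 4; the adjugate gives N⁻¹ = [[0, -1/2], [1/2, -3/4]].
M = KN⁻¹ = [[-1, 6], [11, -2]] · [[0, -1/2], [1/2, -3/4]] = [[3, -4], [-1, -4]].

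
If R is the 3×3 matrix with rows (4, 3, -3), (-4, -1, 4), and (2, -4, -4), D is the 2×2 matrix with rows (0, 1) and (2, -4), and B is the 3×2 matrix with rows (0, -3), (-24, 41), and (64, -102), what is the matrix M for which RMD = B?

Left-multiply by R⁻¹ and right-multiply by D⁻¹: M = R⁻¹BD⁻¹.
det R = 2; the adjugate gives R⁻¹ = [[10, 12, 9/2], [-4, -5, -2], [9, 11, 4]].
det D = -2, so D⁻¹ = [[2, 1/2], [1, 0]].
R⁻¹B = [[0, 3], [-8, 11], [-8, 16]].
M = (R⁻¹B)D⁻¹ = [[3, 0], [-5, -4], [0, -4]].

M = [[3, 0], [-5, -4], [0, -4]]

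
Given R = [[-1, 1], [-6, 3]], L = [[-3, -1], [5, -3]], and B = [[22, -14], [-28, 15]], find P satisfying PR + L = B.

P = [[-1, -4], [3, 5]]

PR = B − L = [[25, -13], [-33, 18]].
Right-multiplying both sides by R⁻¹ gives P = (B − L)R⁻¹.
det R = 3, so R⁻¹ = [[1, -1/3], [2, -1/3]].
P = (B − L)R⁻¹ = [[-1, -4], [3, 5]].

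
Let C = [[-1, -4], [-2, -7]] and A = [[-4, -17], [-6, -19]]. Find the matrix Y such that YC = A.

Y = [[6, -1], [-4, 5]]

Since C sits to the right of Y, Y = AC⁻¹.
det C = -1, so C⁻¹ = [[7, -4], [-2, 1]].
Y = AC⁻¹ = [[-4, -17], [-6, -19]] · [[7, -4], [-2, 1]] = [[6, -1], [-4, 5]].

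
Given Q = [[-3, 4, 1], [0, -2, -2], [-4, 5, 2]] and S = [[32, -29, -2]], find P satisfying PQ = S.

P = [[-4, -6, -5]]

Right-multiplying both sides by Q⁻¹ gives P = SQ⁻¹.
Q has determinant 6; Q⁻¹ = [[1, -1/2, -1], [4/3, -1/3, -1], [-4/3, -1/6, 1]].
P = SQ⁻¹ = [[32, -29, -2]] · [[1, -1/2, -1], [4/3, -1/3, -1], [-4/3, -1/6, 1]] = [[-4, -6, -5]].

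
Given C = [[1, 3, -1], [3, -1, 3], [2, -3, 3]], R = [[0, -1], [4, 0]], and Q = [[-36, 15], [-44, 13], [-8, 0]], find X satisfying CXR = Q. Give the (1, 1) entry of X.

-3

Left-multiply by C⁻¹ and right-multiply by R⁻¹: X = C⁻¹QR⁻¹.
C has determinant 4; C⁻¹ = [[3/2, -3/2, 2], [-3/4, 5/4, -3/2], [-7/4, 9/4, -5/2]].
det R = 4; the adjugate gives R⁻¹ = [[0, 1/4], [-1, 0]].
C⁻¹Q = [[-4, 3], [-16, 5], [-16, 3]].
X = (C⁻¹Q)R⁻¹ = [[-3, -1], [-5, -4], [-3, -4]].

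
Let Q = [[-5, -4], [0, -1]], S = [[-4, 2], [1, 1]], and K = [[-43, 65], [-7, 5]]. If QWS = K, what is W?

W = [[-2, -5], [-2, -1]]

W = Q⁻¹KS⁻¹ (apply Q⁻¹ on the left and S⁻¹ on the right).
Q has determinant 5; Q⁻¹ = [[-1/5, 4/5], [0, -1]].
det S = -6, so S⁻¹ = [[-1/6, 1/3], [1/6, 2/3]].
Q⁻¹K = [[3, -9], [7, -5]].
W = (Q⁻¹K)S⁻¹ = [[-2, -5], [-2, -1]].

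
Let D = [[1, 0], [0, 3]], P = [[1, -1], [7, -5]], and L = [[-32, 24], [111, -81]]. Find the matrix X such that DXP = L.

X = D⁻¹LP⁻¹ (apply D⁻¹ on the left and P⁻¹ on the right).
det D = 3; the adjugate gives D⁻¹ = [[1, 0], [0, 1/3]].
P has determinant 2; P⁻¹ = [[-5/2, 1/2], [-7/2, 1/2]].
D⁻¹L = [[-32, 24], [37, -27]].
X = (D⁻¹L)P⁻¹ = [[-4, -4], [2, 5]].

X = [[-4, -4], [2, 5]]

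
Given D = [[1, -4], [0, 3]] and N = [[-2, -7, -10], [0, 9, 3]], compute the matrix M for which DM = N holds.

Left-multiplying both sides by D⁻¹ gives M = D⁻¹N.
D has determinant 3; D⁻¹ = [[1, 4/3], [0, 1/3]].
M = D⁻¹N = [[1, 4/3], [0, 1/3]] · [[-2, -7, -10], [0, 9, 3]] = [[-2, 5, -6], [0, 3, 1]].

M = [[-2, 5, -6], [0, 3, 1]]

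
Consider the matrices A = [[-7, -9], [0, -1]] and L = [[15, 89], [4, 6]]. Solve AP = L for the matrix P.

P = [[3, -5], [-4, -6]]

Left-multiplying both sides by A⁻¹ gives P = A⁻¹L.
det A = 7, so A⁻¹ = [[-1/7, 9/7], [0, -1]].
P = A⁻¹L = [[-1/7, 9/7], [0, -1]] · [[15, 89], [4, 6]] = [[3, -5], [-4, -6]].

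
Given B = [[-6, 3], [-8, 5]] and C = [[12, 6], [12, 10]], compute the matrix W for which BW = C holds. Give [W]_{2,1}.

B is on the left of W, so left-multiply by B⁻¹: W = B⁻¹C.
det B = -6, so B⁻¹ = [[-5/6, 1/2], [-4/3, 1]].
W = B⁻¹C = [[-5/6, 1/2], [-4/3, 1]] · [[12, 6], [12, 10]] = [[-4, 0], [-4, 2]].

-4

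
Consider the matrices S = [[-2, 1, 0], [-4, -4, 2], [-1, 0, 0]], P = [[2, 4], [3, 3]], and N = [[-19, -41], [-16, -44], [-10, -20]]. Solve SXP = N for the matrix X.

Isolating X: multiply by S⁻¹ from the left and P⁻¹ from the right, so X = S⁻¹NP⁻¹.
det S = -2; the adjugate gives S⁻¹ = [[0, 0, -1], [1, 0, -2], [2, 1/2, -6]].
P has determinant -6; P⁻¹ = [[-1/2, 2/3], [1/2, -1/3]].
S⁻¹N = [[10, 20], [1, -1], [14, 16]].
X = (S⁻¹N)P⁻¹ = [[5, 0], [-1, 1], [1, 4]].

X = [[5, 0], [-1, 1], [1, 4]]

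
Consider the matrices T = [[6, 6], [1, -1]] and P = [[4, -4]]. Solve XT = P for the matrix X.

T is on the right of X, so right-multiply by T⁻¹: X = PT⁻¹.
det T = -12; the adjugate gives T⁻¹ = [[1/12, 1/2], [1/12, -1/2]].
X = PT⁻¹ = [[4, -4]] · [[1/12, 1/2], [1/12, -1/2]] = [[0, 4]].

X = [[0, 4]]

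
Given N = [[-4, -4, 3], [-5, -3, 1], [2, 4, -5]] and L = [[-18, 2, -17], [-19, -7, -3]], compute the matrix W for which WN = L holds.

W = [[-1, 6, 4], [-1, 5, 1]]

N is on the right of W, so right-multiply by N⁻¹: W = LN⁻¹.
N has determinant 6; N⁻¹ = [[11/6, -4/3, 5/6], [-23/6, 7/3, -11/6], [-7/3, 4/3, -4/3]].
W = LN⁻¹ = [[-18, 2, -17], [-19, -7, -3]] · [[11/6, -4/3, 5/6], [-23/6, 7/3, -11/6], [-7/3, 4/3, -4/3]] = [[-1, 6, 4], [-1, 5, 1]].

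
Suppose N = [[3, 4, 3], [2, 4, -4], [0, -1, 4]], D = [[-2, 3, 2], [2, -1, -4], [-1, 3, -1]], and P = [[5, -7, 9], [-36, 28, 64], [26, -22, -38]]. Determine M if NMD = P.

M = [[3, -3, -4], [4, 4, -2], [3, 5, -3]]

Isolating M: multiply by N⁻¹ from the left and D⁻¹ from the right, so M = N⁻¹PD⁻¹.
N has determinant -2; N⁻¹ = [[-6, 19/2, 14], [4, -6, -9], [1, -3/2, -2]].
det D = 2; the adjugate gives D⁻¹ = [[13/2, 9/2, -5], [3, 2, -2], [5/2, 3/2, -2]].
N⁻¹P = [[-8, 0, 22], [2, 2, -6], [7, -5, -11]].
M = (N⁻¹P)D⁻¹ = [[3, -3, -4], [4, 4, -2], [3, 5, -3]].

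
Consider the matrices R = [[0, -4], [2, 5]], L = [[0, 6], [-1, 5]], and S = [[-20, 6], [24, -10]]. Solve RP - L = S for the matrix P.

RP = S + L = [[-20, 12], [23, -5]].
Since R multiplies P on the left, P = R⁻¹(S + L).
det R = 8, so R⁻¹ = [[5/8, 1/2], [-1/4, 0]].
P = R⁻¹(S + L) = [[-1, 5], [5, -3]].

P = [[-1, 5], [5, -3]]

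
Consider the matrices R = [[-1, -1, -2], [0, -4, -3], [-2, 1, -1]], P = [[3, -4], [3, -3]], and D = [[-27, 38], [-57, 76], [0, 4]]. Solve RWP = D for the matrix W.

W = [[0, -2], [1, 0], [5, 0]]

W = R⁻¹DP⁻¹ (apply R⁻¹ on the left and P⁻¹ on the right).
R has determinant 3; R⁻¹ = [[7/3, -1, -5/3], [2, -1, -1], [-8/3, 1, 4/3]].
det P = 3; the adjugate gives P⁻¹ = [[-1, 4/3], [-1, 1]].
R⁻¹D = [[-6, 6], [3, -4], [15, -20]].
W = (R⁻¹D)P⁻¹ = [[0, -2], [1, 0], [5, 0]].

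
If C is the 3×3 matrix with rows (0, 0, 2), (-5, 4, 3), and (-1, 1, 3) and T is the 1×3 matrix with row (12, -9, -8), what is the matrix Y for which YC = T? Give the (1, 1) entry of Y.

Right-multiplying both sides by C⁻¹ gives Y = TC⁻¹.
C has determinant -2; C⁻¹ = [[-9/2, -1, 4], [-6, -1, 5], [1/2, 0, 0]].
Y = TC⁻¹ = [[12, -9, -8]] · [[-9/2, -1, 4], [-6, -1, 5], [1/2, 0, 0]] = [[-4, -3, 3]].

-4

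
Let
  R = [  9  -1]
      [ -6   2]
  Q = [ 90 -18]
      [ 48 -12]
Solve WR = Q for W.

W = [[6, -6], [2, -5]]

Since R sits to the right of W, W = QR⁻¹.
det R = 12, so R⁻¹ = [[1/6, 1/12], [1/2, 3/4]].
W = QR⁻¹ = [[90, -18], [48, -12]] · [[1/6, 1/12], [1/2, 3/4]] = [[6, -6], [2, -5]].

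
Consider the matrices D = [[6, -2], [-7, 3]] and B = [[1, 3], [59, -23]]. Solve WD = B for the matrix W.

W = [[6, 5], [4, -5]]

Right-multiplying both sides by D⁻¹ gives W = BD⁻¹.
det D = 4, so D⁻¹ = [[3/4, 1/2], [7/4, 3/2]].
W = BD⁻¹ = [[1, 3], [59, -23]] · [[3/4, 1/2], [7/4, 3/2]] = [[6, 5], [4, -5]].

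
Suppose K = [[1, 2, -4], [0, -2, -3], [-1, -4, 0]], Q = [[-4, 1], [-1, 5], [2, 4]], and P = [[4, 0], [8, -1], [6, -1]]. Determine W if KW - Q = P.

W = [[0, 5], [-2, -2], [-1, 0]]

KW = P + Q = [[0, 1], [7, 4], [8, 3]].
K is on the left of W, so left-multiply by K⁻¹: W = K⁻¹(P + Q).
det K = 2, so K⁻¹ = [[-6, 8, -7], [3/2, -2, 3/2], [-1, 1, -1]].
W = K⁻¹(P + Q) = [[0, 5], [-2, -2], [-1, 0]].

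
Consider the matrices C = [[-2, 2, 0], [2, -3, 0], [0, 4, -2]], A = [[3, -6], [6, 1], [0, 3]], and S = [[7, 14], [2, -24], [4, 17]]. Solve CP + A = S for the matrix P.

P = [[-2, -5], [0, 5], [-2, 3]]

CP = S − A = [[4, 20], [-4, -25], [4, 14]].
C is on the left of P, so left-multiply by C⁻¹: P = C⁻¹(S − A).
det C = -4, so C⁻¹ = [[-3/2, -1, 0], [-1, -1, 0], [-2, -2, -1/2]].
P = C⁻¹(S − A) = [[-2, -5], [0, 5], [-2, 3]].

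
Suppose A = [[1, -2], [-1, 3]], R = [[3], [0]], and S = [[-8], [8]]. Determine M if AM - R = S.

AM = S + R = [[-5], [8]].
Left-multiplying both sides by A⁻¹ gives M = A⁻¹(S + R).
det A = 1, so A⁻¹ = [[3, 2], [1, 1]].
M = A⁻¹(S + R) = [[1], [3]].

M = [[1], [3]]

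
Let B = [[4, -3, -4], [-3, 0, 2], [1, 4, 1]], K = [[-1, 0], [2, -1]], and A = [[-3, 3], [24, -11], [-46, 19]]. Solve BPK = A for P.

Isolating P: multiply by B⁻¹ from the left and K⁻¹ from the right, so P = B⁻¹AK⁻¹.
det B = 1, so B⁻¹ = [[-8, -13, -6], [5, 8, 4], [-12, -19, -9]].
det K = 1, so K⁻¹ = [[-1, 0], [-2, -1]].
B⁻¹A = [[-12, 5], [-7, 3], [-6, 2]].
P = (B⁻¹A)K⁻¹ = [[2, -5], [1, -3], [2, -2]].

P = [[2, -5], [1, -3], [2, -2]]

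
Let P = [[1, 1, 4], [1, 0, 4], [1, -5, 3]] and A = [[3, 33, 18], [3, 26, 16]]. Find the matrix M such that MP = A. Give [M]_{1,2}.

6

P is on the right of M, so right-multiply by P⁻¹: M = AP⁻¹.
det P = 1; the adjugate gives P⁻¹ = [[20, -23, 4], [1, -1, 0], [-5, 6, -1]].
M = AP⁻¹ = [[3, 33, 18], [3, 26, 16]] · [[20, -23, 4], [1, -1, 0], [-5, 6, -1]] = [[3, 6, -6], [6, 1, -4]].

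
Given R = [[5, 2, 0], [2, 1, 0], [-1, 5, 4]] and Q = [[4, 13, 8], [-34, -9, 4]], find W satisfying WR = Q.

Since R sits to the right of W, W = QR⁻¹.
det R = 4; the adjugate gives R⁻¹ = [[1, -2, 0], [-2, 5, 0], [11/4, -27/4, 1/4]].
W = QR⁻¹ = [[4, 13, 8], [-34, -9, 4]] · [[1, -2, 0], [-2, 5, 0], [11/4, -27/4, 1/4]] = [[0, 3, 2], [-5, -4, 1]].

W = [[0, 3, 2], [-5, -4, 1]]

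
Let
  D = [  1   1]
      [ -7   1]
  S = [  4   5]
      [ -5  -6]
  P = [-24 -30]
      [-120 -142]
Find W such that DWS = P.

W = D⁻¹PS⁻¹ (apply D⁻¹ on the left and S⁻¹ on the right).
D has determinant 8; D⁻¹ = [[1/8, -1/8], [7/8, 1/8]].
det S = 1, so S⁻¹ = [[-6, -5], [5, 4]].
D⁻¹P = [[12, 14], [-36, -44]].
W = (D⁻¹P)S⁻¹ = [[-2, -4], [-4, 4]].

W = [[-2, -4], [-4, 4]]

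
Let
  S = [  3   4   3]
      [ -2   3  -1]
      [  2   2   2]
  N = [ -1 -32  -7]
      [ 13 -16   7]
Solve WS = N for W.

Since S sits to the right of W, W = NS⁻¹.
det S = 2, so S⁻¹ = [[4, -1, -13/2], [1, 0, -3/2], [-5, 1, 17/2]].
W = NS⁻¹ = [[-1, -32, -7], [13, -16, 7]] · [[4, -1, -13/2], [1, 0, -3/2], [-5, 1, 17/2]] = [[-1, -6, -5], [1, -6, -1]].

W = [[-1, -6, -5], [1, -6, -1]]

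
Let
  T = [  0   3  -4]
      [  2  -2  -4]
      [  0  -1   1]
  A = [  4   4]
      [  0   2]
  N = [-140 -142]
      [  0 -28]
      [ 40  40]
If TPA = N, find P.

P = [[5, -4], [-5, 1], [5, 1]]

Left-multiply by T⁻¹ and right-multiply by A⁻¹: P = T⁻¹NA⁻¹.
T has determinant 2; T⁻¹ = [[-3, 1/2, -10], [-1, 0, -4], [-1, 0, -3]].
det A = 8; the adjugate gives A⁻¹ = [[1/4, -1/2], [0, 1/2]].
T⁻¹N = [[20, 12], [-20, -18], [20, 22]].
P = (T⁻¹N)A⁻¹ = [[5, -4], [-5, 1], [5, 1]].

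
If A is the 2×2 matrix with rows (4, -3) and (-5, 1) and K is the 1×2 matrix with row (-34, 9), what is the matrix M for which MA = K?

Right-multiplying both sides by A⁻¹ gives M = KA⁻¹.
det A = -11; the adjugate gives A⁻¹ = [[-1/11, -3/11], [-5/11, -4/11]].
M = KA⁻¹ = [[-34, 9]] · [[-1/11, -3/11], [-5/11, -4/11]] = [[-1, 6]].

M = [[-1, 6]]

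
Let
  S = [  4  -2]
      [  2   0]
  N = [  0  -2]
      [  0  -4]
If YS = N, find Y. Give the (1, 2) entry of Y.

S is on the right of Y, so right-multiply by S⁻¹: Y = NS⁻¹.
det S = 4; the adjugate gives S⁻¹ = [[0, 1/2], [-1/2, 1]].
Y = NS⁻¹ = [[0, -2], [0, -4]] · [[0, 1/2], [-1/2, 1]] = [[1, -2], [2, -4]].

-2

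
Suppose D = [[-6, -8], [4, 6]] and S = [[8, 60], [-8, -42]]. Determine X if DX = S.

X = [[4, -6], [-4, -3]]

Left-multiplying both sides by D⁻¹ gives X = D⁻¹S.
det D = -4, so D⁻¹ = [[-3/2, -2], [1, 3/2]].
X = D⁻¹S = [[-3/2, -2], [1, 3/2]] · [[8, 60], [-8, -42]] = [[4, -6], [-4, -3]].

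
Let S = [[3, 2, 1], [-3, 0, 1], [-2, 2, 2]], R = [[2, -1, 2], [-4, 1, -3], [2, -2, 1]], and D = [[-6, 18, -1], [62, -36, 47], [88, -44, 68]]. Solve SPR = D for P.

P = S⁻¹DR⁻¹ (apply S⁻¹ on the left and R⁻¹ on the right).
det S = -4, so S⁻¹ = [[1/2, 1/2, -1/2], [-1, -2, 3/2], [3/2, 5/2, -3/2]].
det R = 4, so R⁻¹ = [[-5/4, -3/4, 1/4], [-1/2, -1/2, -1/2], [3/2, 1/2, -1/2]].
S⁻¹D = [[-16, 13, -11], [14, -12, 9], [14, 3, 14]].
P = (S⁻¹D)R⁻¹ = [[-3, 0, -5], [2, 0, 5], [2, -5, -5]].

P = [[-3, 0, -5], [2, 0, 5], [2, -5, -5]]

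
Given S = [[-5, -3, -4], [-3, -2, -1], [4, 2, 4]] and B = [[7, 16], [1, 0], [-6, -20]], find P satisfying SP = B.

P = [[4, -2], [-5, 6], [-3, -6]]

S is on the left of P, so left-multiply by S⁻¹: P = S⁻¹B.
S has determinant -2; S⁻¹ = [[3, -2, 5/2], [-4, 2, -7/2], [-1, 1, -1/2]].
P = S⁻¹B = [[3, -2, 5/2], [-4, 2, -7/2], [-1, 1, -1/2]] · [[7, 16], [1, 0], [-6, -20]] = [[4, -2], [-5, 6], [-3, -6]].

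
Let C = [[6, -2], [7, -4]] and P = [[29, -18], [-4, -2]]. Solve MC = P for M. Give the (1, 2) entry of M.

C is on the right of M, so right-multiply by C⁻¹: M = PC⁻¹.
C has determinant -10; C⁻¹ = [[2/5, -1/5], [7/10, -3/5]].
M = PC⁻¹ = [[29, -18], [-4, -2]] · [[2/5, -1/5], [7/10, -3/5]] = [[-1, 5], [-3, 2]].

5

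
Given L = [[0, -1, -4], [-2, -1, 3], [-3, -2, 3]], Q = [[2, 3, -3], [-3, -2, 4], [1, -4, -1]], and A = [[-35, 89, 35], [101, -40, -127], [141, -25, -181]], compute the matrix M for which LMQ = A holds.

M = L⁻¹AQ⁻¹ (apply L⁻¹ on the left and Q⁻¹ on the right).
det L = -1, so L⁻¹ = [[-3, -11, 7], [3, 12, -8], [-1, -3, 2]].
det Q = -3, so Q⁻¹ = [[-6, -5, -2], [-1/3, -1/3, -1/3], [-14/3, -11/3, -5/3]].
L⁻¹A = [[-19, -2, 25], [-21, -13, 29], [14, -19, -16]].
M = (L⁻¹A)Q⁻¹ = [[-2, 4, -3], [-5, 3, -2], [-3, -5, 5]].

M = [[-2, 4, -3], [-5, 3, -2], [-3, -5, 5]]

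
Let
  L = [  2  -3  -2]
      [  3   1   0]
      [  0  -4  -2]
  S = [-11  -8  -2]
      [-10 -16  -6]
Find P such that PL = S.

Since L sits to the right of P, P = SL⁻¹.
det L = 2; the adjugate gives L⁻¹ = [[-1, 1, 1], [3, -2, -3], [-6, 4, 11/2]].
P = SL⁻¹ = [[-11, -8, -2], [-10, -16, -6]] · [[-1, 1, 1], [3, -2, -3], [-6, 4, 11/2]] = [[-1, -3, 2], [-2, -2, 5]].

P = [[-1, -3, 2], [-2, -2, 5]]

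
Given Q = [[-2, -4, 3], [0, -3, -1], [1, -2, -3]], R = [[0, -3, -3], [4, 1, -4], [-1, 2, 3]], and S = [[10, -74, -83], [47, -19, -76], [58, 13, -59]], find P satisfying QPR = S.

Isolating P: multiply by Q⁻¹ from the left and R⁻¹ from the right, so P = Q⁻¹SR⁻¹.
Q has determinant -1; Q⁻¹ = [[-7, 18, -13], [1, -3, 2], [-3, 8, -6]].
R has determinant -3; R⁻¹ = [[-11/3, -1, -5], [8/3, 1, 4], [-3, -1, -4]].
Q⁻¹S = [[22, 7, -20], [-15, 9, 27], [-2, -8, -5]].
P = (Q⁻¹S)R⁻¹ = [[-2, 5, -2], [-2, -3, 3], [1, -1, -2]].

P = [[-2, 5, -2], [-2, -3, 3], [1, -1, -2]]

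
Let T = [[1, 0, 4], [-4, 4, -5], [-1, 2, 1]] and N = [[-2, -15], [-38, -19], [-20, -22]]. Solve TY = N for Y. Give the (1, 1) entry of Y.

Since T multiplies Y on the left, Y = T⁻¹N.
det T = -2; the adjugate gives T⁻¹ = [[-7, -4, 8], [-9/2, -5/2, 11/2], [2, 1, -2]].
Y = T⁻¹N = [[-7, -4, 8], [-9/2, -5/2, 11/2], [2, 1, -2]] · [[-2, -15], [-38, -19], [-20, -22]] = [[6, 5], [-6, -6], [-2, -5]].

6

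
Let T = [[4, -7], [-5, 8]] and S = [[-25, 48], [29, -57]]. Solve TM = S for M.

Left-multiplying both sides by T⁻¹ gives M = T⁻¹S.
T has determinant -3; T⁻¹ = [[-8/3, -7/3], [-5/3, -4/3]].
M = T⁻¹S = [[-8/3, -7/3], [-5/3, -4/3]] · [[-25, 48], [29, -57]] = [[-1, 5], [3, -4]].

M = [[-1, 5], [3, -4]]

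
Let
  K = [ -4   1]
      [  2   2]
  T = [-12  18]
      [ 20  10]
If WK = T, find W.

Right-multiplying both sides by K⁻¹ gives W = TK⁻¹.
det K = -10, so K⁻¹ = [[-1/5, 1/10], [1/5, 2/5]].
W = TK⁻¹ = [[-12, 18], [20, 10]] · [[-1/5, 1/10], [1/5, 2/5]] = [[6, 6], [-2, 6]].

W = [[6, 6], [-2, 6]]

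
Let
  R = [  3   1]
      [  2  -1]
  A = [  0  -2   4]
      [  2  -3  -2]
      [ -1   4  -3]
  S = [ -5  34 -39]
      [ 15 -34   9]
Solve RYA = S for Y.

Y = [[1, 2, 2], [-5, -4, 3]]

Left-multiply by R⁻¹ and right-multiply by A⁻¹: Y = R⁻¹SA⁻¹.
det R = -5; the adjugate gives R⁻¹ = [[1/5, 1/5], [2/5, -3/5]].
A has determinant 4; A⁻¹ = [[17/4, 5/2, 4], [2, 1, 2], [5/4, 1/2, 1]].
R⁻¹S = [[2, 0, -6], [-11, 34, -21]].
Y = (R⁻¹S)A⁻¹ = [[1, 2, 2], [-5, -4, 3]].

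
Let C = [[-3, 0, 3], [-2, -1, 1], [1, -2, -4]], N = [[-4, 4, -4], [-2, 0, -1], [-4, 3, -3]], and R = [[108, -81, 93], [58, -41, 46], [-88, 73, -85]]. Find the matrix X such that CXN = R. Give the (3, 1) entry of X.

-5

X = C⁻¹RN⁻¹ (apply C⁻¹ on the left and N⁻¹ on the right).
det C = -3; the adjugate gives C⁻¹ = [[-2, 2, -1], [7/3, -3, 1], [-5/3, 2, -1]].
det N = 4, so N⁻¹ = [[3/4, 0, -1], [-1/2, -1, 1], [-3/2, -1, 2]].
C⁻¹R = [[-12, 7, -9], [-10, 7, -6], [24, -20, 22]].
X = (C⁻¹R)N⁻¹ = [[1, 2, 1], [-2, -1, 5], [-5, -2, 0]].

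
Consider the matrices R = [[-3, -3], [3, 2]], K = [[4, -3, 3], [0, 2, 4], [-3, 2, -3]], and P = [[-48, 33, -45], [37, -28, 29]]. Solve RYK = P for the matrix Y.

Y = [[2, -1, 1], [-1, 1, -5]]

Isolating Y: multiply by R⁻¹ from the left and K⁻¹ from the right, so Y = R⁻¹PK⁻¹.
det R = 3, so R⁻¹ = [[2/3, 1], [-1, -1]].
det K = -2, so K⁻¹ = [[7, 3/2, 9], [6, 3/2, 8], [-3, -1/2, -4]].
R⁻¹P = [[5, -6, -1], [11, -5, 16]].
Y = (R⁻¹P)K⁻¹ = [[2, -1, 1], [-1, 1, -5]].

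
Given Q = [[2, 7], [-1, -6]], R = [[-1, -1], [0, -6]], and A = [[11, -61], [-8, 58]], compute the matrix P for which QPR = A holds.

P = [[-2, -1], [-1, 2]]

Isolating P: multiply by Q⁻¹ from the left and R⁻¹ from the right, so P = Q⁻¹AR⁻¹.
det Q = -5; the adjugate gives Q⁻¹ = [[6/5, 7/5], [-1/5, -2/5]].
det R = 6; the adjugate gives R⁻¹ = [[-1, 1/6], [0, -1/6]].
Q⁻¹A = [[2, 8], [1, -11]].
P = (Q⁻¹A)R⁻¹ = [[-2, -1], [-1, 2]].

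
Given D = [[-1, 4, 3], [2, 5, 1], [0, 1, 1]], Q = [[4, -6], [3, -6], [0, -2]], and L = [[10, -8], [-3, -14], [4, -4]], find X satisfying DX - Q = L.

DX = L + Q = [[14, -14], [0, -20], [4, -6]].
Left-multiplying both sides by D⁻¹ gives X = D⁻¹(L + Q).
D has determinant -6; D⁻¹ = [[-2/3, 1/6, 11/6], [1/3, 1/6, -7/6], [-1/3, -1/6, 13/6]].
X = D⁻¹(L + Q) = [[-2, -5], [0, -1], [4, -5]].

X = [[-2, -5], [0, -1], [4, -5]]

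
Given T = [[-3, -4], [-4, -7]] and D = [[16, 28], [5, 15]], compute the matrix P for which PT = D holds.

Right-multiplying both sides by T⁻¹ gives P = DT⁻¹.
det T = 5; the adjugate gives T⁻¹ = [[-7/5, 4/5], [4/5, -3/5]].
P = DT⁻¹ = [[16, 28], [5, 15]] · [[-7/5, 4/5], [4/5, -3/5]] = [[0, -4], [5, -5]].

P = [[0, -4], [5, -5]]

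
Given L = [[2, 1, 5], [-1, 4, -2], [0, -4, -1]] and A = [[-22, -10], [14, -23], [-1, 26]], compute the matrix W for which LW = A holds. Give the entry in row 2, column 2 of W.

-6

Since L multiplies W on the left, W = L⁻¹A.
L has determinant -5; L⁻¹ = [[12/5, 19/5, 22/5], [1/5, 2/5, 1/5], [-4/5, -8/5, -9/5]].
W = L⁻¹A = [[12/5, 19/5, 22/5], [1/5, 2/5, 1/5], [-4/5, -8/5, -9/5]] · [[-22, -10], [14, -23], [-1, 26]] = [[-4, 3], [1, -6], [-3, -2]].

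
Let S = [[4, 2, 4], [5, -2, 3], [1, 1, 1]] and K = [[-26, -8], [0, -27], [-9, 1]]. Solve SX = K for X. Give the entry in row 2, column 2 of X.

6

Since S multiplies X on the left, X = S⁻¹K.
det S = 4; the adjugate gives S⁻¹ = [[-5/4, 1/2, 7/2], [-1/2, 0, 2], [7/4, -1/2, -9/2]].
X = S⁻¹K = [[-5/4, 1/2, 7/2], [-1/2, 0, 2], [7/4, -1/2, -9/2]] · [[-26, -8], [0, -27], [-9, 1]] = [[1, 0], [-5, 6], [-5, -5]].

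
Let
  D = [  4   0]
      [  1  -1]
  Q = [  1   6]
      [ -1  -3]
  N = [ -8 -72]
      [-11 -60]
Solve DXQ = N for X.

X = D⁻¹NQ⁻¹ (apply D⁻¹ on the left and Q⁻¹ on the right).
det D = -4, so D⁻¹ = [[1/4, 0], [1/4, -1]].
Q has determinant 3; Q⁻¹ = [[-1, -2], [1/3, 1/3]].
D⁻¹N = [[-2, -18], [9, 42]].
X = (D⁻¹N)Q⁻¹ = [[-4, -2], [5, -4]].

X = [[-4, -2], [5, -4]]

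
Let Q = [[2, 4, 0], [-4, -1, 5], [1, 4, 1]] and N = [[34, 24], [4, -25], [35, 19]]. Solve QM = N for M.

M = [[5, 4], [6, 4], [6, -1]]

Since Q multiplies M on the left, M = Q⁻¹N.
det Q = -6; the adjugate gives Q⁻¹ = [[7/2, 2/3, -10/3], [-3/2, -1/3, 5/3], [5/2, 2/3, -7/3]].
M = Q⁻¹N = [[7/2, 2/3, -10/3], [-3/2, -1/3, 5/3], [5/2, 2/3, -7/3]] · [[34, 24], [4, -25], [35, 19]] = [[5, 4], [6, 4], [6, -1]].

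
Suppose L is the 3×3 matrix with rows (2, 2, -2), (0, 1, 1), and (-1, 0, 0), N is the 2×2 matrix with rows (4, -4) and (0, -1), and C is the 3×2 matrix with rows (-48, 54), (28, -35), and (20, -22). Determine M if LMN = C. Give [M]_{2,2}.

Isolating M: multiply by L⁻¹ from the left and N⁻¹ from the right, so M = L⁻¹CN⁻¹.
det L = -4, so L⁻¹ = [[0, 0, -1], [1/4, 1/2, 1/2], [-1/4, 1/2, -1/2]].
det N = -4; the adjugate gives N⁻¹ = [[1/4, -1], [0, -1]].
L⁻¹C = [[-20, 22], [12, -15], [16, -20]].
M = (L⁻¹C)N⁻¹ = [[-5, -2], [3, 3], [4, 4]].

3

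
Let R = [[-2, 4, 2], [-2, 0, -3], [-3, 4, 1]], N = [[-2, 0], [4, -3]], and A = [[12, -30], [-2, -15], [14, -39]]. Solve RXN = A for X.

X = [[-4, -4], [2, 0], [-1, 1]]

Isolating X: multiply by R⁻¹ from the left and N⁻¹ from the right, so X = R⁻¹AN⁻¹.
det R = 4; the adjugate gives R⁻¹ = [[3, 1, -3], [11/4, 1, -5/2], [-2, -1, 2]].
det N = 6, so N⁻¹ = [[-1/2, 0], [-2/3, -1/3]].
R⁻¹A = [[-8, 12], [-4, 0], [6, -3]].
X = (R⁻¹A)N⁻¹ = [[-4, -4], [2, 0], [-1, 1]].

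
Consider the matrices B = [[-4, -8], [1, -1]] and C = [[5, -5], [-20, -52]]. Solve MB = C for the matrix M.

Right-multiplying both sides by B⁻¹ gives M = CB⁻¹.
det B = 12; the adjugate gives B⁻¹ = [[-1/12, 2/3], [-1/12, -1/3]].
M = CB⁻¹ = [[5, -5], [-20, -52]] · [[-1/12, 2/3], [-1/12, -1/3]] = [[0, 5], [6, 4]].

M = [[0, 5], [6, 4]]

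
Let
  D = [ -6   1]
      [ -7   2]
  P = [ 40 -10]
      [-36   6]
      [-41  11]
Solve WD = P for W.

Right-multiplying both sides by D⁻¹ gives W = PD⁻¹.
D has determinant -5; D⁻¹ = [[-2/5, 1/5], [-7/5, 6/5]].
W = PD⁻¹ = [[40, -10], [-36, 6], [-41, 11]] · [[-2/5, 1/5], [-7/5, 6/5]] = [[-2, -4], [6, 0], [1, 5]].

W = [[-2, -4], [6, 0], [1, 5]]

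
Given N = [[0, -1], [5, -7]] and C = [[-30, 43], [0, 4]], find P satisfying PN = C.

P = [[-1, -6], [-4, 0]]

Since N sits to the right of P, P = CN⁻¹.
det N = 5; the adjugate gives N⁻¹ = [[-7/5, 1/5], [-1, 0]].
P = CN⁻¹ = [[-30, 43], [0, 4]] · [[-7/5, 1/5], [-1, 0]] = [[-1, -6], [-4, 0]].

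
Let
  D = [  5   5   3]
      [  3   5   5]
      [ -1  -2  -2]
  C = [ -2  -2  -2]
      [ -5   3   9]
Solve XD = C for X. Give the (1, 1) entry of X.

Since D sits to the right of X, X = CD⁻¹.
D has determinant 2; D⁻¹ = [[0, 2, 5], [1/2, -7/2, -8], [-1/2, 5/2, 5]].
X = CD⁻¹ = [[-2, -2, -2], [-5, 3, 9]] · [[0, 2, 5], [1/2, -7/2, -8], [-1/2, 5/2, 5]] = [[0, -2, -4], [-3, 2, -4]].

0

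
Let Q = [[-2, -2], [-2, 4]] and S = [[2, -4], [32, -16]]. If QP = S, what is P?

P = [[-6, 4], [5, -2]]

Left-multiplying both sides by Q⁻¹ gives P = Q⁻¹S.
det Q = -12; the adjugate gives Q⁻¹ = [[-1/3, -1/6], [-1/6, 1/6]].
P = Q⁻¹S = [[-1/3, -1/6], [-1/6, 1/6]] · [[2, -4], [32, -16]] = [[-6, 4], [5, -2]].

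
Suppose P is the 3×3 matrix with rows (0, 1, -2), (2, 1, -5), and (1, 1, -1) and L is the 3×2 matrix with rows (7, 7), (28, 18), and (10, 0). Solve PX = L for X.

X = [[6, -2], [1, -3], [-3, -5]]

P is on the left of X, so left-multiply by P⁻¹: X = P⁻¹L.
det P = -5; the adjugate gives P⁻¹ = [[-4/5, 1/5, 3/5], [3/5, -2/5, 4/5], [-1/5, -1/5, 2/5]].
X = P⁻¹L = [[-4/5, 1/5, 3/5], [3/5, -2/5, 4/5], [-1/5, -1/5, 2/5]] · [[7, 7], [28, 18], [10, 0]] = [[6, -2], [1, -3], [-3, -5]].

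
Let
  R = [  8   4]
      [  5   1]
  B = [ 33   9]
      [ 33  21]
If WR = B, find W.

W = [[1, 5], [6, -3]]

Since R sits to the right of W, W = BR⁻¹.
R has determinant -12; R⁻¹ = [[-1/12, 1/3], [5/12, -2/3]].
W = BR⁻¹ = [[33, 9], [33, 21]] · [[-1/12, 1/3], [5/12, -2/3]] = [[1, 5], [6, -3]].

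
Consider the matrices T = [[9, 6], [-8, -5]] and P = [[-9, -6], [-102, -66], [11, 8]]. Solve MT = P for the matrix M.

M = [[-1, 0], [-6, 6], [3, 2]]

T is on the right of M, so right-multiply by T⁻¹: M = PT⁻¹.
det T = 3, so T⁻¹ = [[-5/3, -2], [8/3, 3]].
M = PT⁻¹ = [[-9, -6], [-102, -66], [11, 8]] · [[-5/3, -2], [8/3, 3]] = [[-1, 0], [-6, 6], [3, 2]].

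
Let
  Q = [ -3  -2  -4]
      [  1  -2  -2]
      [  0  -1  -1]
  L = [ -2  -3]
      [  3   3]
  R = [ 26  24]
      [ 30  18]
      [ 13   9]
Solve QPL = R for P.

Left-multiply by Q⁻¹ and right-multiply by L⁻¹: P = Q⁻¹RL⁻¹.
det Q = 2; the adjugate gives Q⁻¹ = [[0, 1, -2], [1/2, 3/2, -5], [-1/2, -3/2, 4]].
L has determinant 3; L⁻¹ = [[1, 1], [-1, -2/3]].
Q⁻¹R = [[4, 0], [-7, -6], [-6, -3]].
P = (Q⁻¹R)L⁻¹ = [[4, 4], [-1, -3], [-3, -4]].

P = [[4, 4], [-1, -3], [-3, -4]]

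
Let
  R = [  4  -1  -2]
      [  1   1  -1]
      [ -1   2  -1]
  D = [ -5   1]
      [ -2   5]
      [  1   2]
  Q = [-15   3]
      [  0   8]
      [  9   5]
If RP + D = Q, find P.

RP = Q − D = [[-10, 2], [2, 3], [8, 3]].
R is on the left of P, so left-multiply by R⁻¹: P = R⁻¹(Q − D).
R has determinant -4; R⁻¹ = [[-1/4, 5/4, -3/4], [-1/2, 3/2, -1/2], [-3/4, 7/4, -5/4]].
P = R⁻¹(Q − D) = [[-1, 1], [4, 2], [1, 0]].

P = [[-1, 1], [4, 2], [1, 0]]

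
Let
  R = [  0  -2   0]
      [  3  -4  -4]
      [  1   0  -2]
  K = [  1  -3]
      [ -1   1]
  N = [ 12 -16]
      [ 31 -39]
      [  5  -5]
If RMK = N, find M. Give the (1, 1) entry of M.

0

Isolating M: multiply by R⁻¹ from the left and K⁻¹ from the right, so M = R⁻¹NK⁻¹.
det R = -4, so R⁻¹ = [[-2, 1, -2], [-1/2, 0, 0], [-1, 1/2, -3/2]].
K has determinant -2; K⁻¹ = [[-1/2, -3/2], [-1/2, -1/2]].
R⁻¹N = [[-3, 3], [-6, 8], [-4, 4]].
M = (R⁻¹N)K⁻¹ = [[0, 3], [-1, 5], [0, 4]].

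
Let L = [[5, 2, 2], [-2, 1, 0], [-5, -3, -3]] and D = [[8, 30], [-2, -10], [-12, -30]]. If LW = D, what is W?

W = [[0, 6], [-2, 2], [6, -2]]

Left-multiplying both sides by L⁻¹ gives W = L⁻¹D.
det L = -5, so L⁻¹ = [[3/5, 0, 2/5], [6/5, 1, 4/5], [-11/5, -1, -9/5]].
W = L⁻¹D = [[3/5, 0, 2/5], [6/5, 1, 4/5], [-11/5, -1, -9/5]] · [[8, 30], [-2, -10], [-12, -30]] = [[0, 6], [-2, 2], [6, -2]].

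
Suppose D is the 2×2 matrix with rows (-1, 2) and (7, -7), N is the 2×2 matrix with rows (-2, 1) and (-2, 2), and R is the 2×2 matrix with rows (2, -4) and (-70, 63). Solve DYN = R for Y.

Left-multiply by D⁻¹ and right-multiply by N⁻¹: Y = D⁻¹RN⁻¹.
D has determinant -7; D⁻¹ = [[1, 2/7], [1, 1/7]].
N has determinant -2; N⁻¹ = [[-1, 1/2], [-1, 1]].
D⁻¹R = [[-18, 14], [-8, 5]].
Y = (D⁻¹R)N⁻¹ = [[4, 5], [3, 1]].

Y = [[4, 5], [3, 1]]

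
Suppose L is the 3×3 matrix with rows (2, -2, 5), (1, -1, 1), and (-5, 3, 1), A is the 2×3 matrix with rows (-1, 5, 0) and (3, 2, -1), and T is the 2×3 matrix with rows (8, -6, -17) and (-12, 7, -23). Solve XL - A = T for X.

X = [[-2, -4, -3], [-5, 1, 0]]

XL = T + A = [[7, -1, -17], [-9, 9, -24]].
Since L sits to the right of X, X = (T + A)L⁻¹.
L has determinant -6; L⁻¹ = [[2/3, -17/6, -1/2], [1, -9/2, -1/2], [1/3, -2/3, 0]].
X = (T + A)L⁻¹ = [[-2, -4, -3], [-5, 1, 0]].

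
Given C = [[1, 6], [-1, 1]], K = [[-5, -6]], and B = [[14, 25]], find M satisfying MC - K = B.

M = [[4, -5]]

MC = B + K = [[9, 19]].
C is on the right of M, so right-multiply by C⁻¹: M = (B + K)C⁻¹.
det C = 7; the adjugate gives C⁻¹ = [[1/7, -6/7], [1/7, 1/7]].
M = (B + K)C⁻¹ = [[4, -5]].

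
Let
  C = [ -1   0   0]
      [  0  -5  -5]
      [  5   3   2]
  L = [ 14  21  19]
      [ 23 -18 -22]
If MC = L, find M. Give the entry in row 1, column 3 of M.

Right-multiplying both sides by C⁻¹ gives M = LC⁻¹.
det C = -5, so C⁻¹ = [[-1, 0, 0], [5, 2/5, 1], [-5, -3/5, -1]].
M = LC⁻¹ = [[14, 21, 19], [23, -18, -22]] · [[-1, 0, 0], [5, 2/5, 1], [-5, -3/5, -1]] = [[-4, -3, 2], [-3, 6, 4]].

2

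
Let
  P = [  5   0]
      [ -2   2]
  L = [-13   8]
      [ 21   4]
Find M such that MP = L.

M = [[-1, 4], [5, 2]]

Since P sits to the right of M, M = LP⁻¹.
det P = 10, so P⁻¹ = [[1/5, 0], [1/5, 1/2]].
M = LP⁻¹ = [[-13, 8], [21, 4]] · [[1/5, 0], [1/5, 1/2]] = [[-1, 4], [5, 2]].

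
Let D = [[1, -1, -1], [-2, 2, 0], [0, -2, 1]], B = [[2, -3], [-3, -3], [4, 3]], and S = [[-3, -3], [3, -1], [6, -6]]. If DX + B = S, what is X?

DX = S − B = [[-5, 0], [6, 2], [2, -9]].
D is on the left of X, so left-multiply by D⁻¹: X = D⁻¹(S − B).
det D = -4; the adjugate gives D⁻¹ = [[-1/2, -3/4, -1/2], [-1/2, -1/4, -1/2], [-1, -1/2, 0]].
X = D⁻¹(S − B) = [[-3, 3], [0, 4], [2, -1]].

X = [[-3, 3], [0, 4], [2, -1]]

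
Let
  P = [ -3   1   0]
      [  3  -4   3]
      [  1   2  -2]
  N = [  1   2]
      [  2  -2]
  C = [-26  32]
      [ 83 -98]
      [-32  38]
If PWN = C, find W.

Left-multiply by P⁻¹ and right-multiply by N⁻¹: W = P⁻¹CN⁻¹.
det P = 3, so P⁻¹ = [[2/3, 2/3, 1], [3, 2, 3], [10/3, 7/3, 3]].
det N = -6, so N⁻¹ = [[1/3, 1/3], [1/3, -1/6]].
P⁻¹C = [[6, -6], [-8, 14], [11, -8]].
W = (P⁻¹C)N⁻¹ = [[0, 3], [2, -5], [1, 5]].

W = [[0, 3], [2, -5], [1, 5]]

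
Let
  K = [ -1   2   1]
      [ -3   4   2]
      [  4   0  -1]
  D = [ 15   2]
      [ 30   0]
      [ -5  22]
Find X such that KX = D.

X = [[0, 4], [5, 6], [5, -6]]

K is on the left of X, so left-multiply by K⁻¹: X = K⁻¹D.
K has determinant -2; K⁻¹ = [[2, -1, 0], [-5/2, 3/2, 1/2], [8, -4, -1]].
X = K⁻¹D = [[2, -1, 0], [-5/2, 3/2, 1/2], [8, -4, -1]] · [[15, 2], [30, 0], [-5, 22]] = [[0, 4], [5, 6], [5, -6]].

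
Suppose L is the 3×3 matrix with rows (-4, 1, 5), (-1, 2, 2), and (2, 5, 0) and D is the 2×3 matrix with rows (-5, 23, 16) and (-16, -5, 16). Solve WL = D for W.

W = [[2, 3, 3], [4, -2, -1]]

Right-multiplying both sides by L⁻¹ gives W = DL⁻¹.
det L = -1, so L⁻¹ = [[10, -25, 8], [-4, 10, -3], [9, -22, 7]].
W = DL⁻¹ = [[-5, 23, 16], [-16, -5, 16]] · [[10, -25, 8], [-4, 10, -3], [9, -22, 7]] = [[2, 3, 3], [4, -2, -1]].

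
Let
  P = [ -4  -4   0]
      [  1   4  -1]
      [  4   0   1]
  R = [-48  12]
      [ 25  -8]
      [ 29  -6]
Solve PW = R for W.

Since P multiplies W on the left, W = P⁻¹R.
det P = 4, so P⁻¹ = [[1, 1, 1], [-5/4, -1, -1], [-4, -4, -3]].
W = P⁻¹R = [[1, 1, 1], [-5/4, -1, -1], [-4, -4, -3]] · [[-48, 12], [25, -8], [29, -6]] = [[6, -2], [6, -1], [5, 2]].

W = [[6, -2], [6, -1], [5, 2]]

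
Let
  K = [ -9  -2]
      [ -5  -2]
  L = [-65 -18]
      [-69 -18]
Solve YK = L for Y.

Right-multiplying both sides by K⁻¹ gives Y = LK⁻¹.
det K = 8, so K⁻¹ = [[-1/4, 1/4], [5/8, -9/8]].
Y = LK⁻¹ = [[-65, -18], [-69, -18]] · [[-1/4, 1/4], [5/8, -9/8]] = [[5, 4], [6, 3]].

Y = [[5, 4], [6, 3]]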